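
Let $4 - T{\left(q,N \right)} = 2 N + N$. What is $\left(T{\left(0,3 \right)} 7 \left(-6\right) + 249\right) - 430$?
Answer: $29$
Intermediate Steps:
$T{\left(q,N \right)} = 4 - 3 N$ ($T{\left(q,N \right)} = 4 - \left(2 N + N\right) = 4 - 3 N$)
$\left(T{\left(0,3 \right)} 7 \left(-6\right) + 249\right) - 430 = \left(\left(4 - 9\right) 7 \left(-6\right) + 249\right) - 430 = \left(\left(-5\right) 7 \left(-6\right) + 249\right) - 430 = \left(\left(-35\right) \left(-6\right) + 249\right) - 430 = \left(210 + 249\right) - 430 = 459 - 430 = 29$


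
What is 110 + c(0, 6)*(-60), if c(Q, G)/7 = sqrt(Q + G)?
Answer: 110 - 420*sqrt(6) ≈ -918.79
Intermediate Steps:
c(Q, G) = 7*sqrt(G + Q) (c(Q, G) = 7*sqrt(Q + G) = 7*sqrt(G + Q))
110 + c(0, 6)*(-60) = 110 + (7*sqrt(6 + 0))*(-60) = 110 + (7*sqrt(6))*(-60) = 110 - 420*sqrt(6)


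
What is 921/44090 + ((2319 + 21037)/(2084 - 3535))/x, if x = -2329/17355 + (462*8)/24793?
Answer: -443081767197463707/409513057939970 ≈ -1082.0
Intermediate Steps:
x = 6401183/430282515 (x = -2329*1/17355 + 3696*(1/24793) = -2329/17355 + 3696/24793 = 6401183/430282515 ≈ 0.014877)
921/44090 + ((2319 + 21037)/(2084 - 3535))/x = 921/44090 + ((2319 + 21037)/(2084 - 3535))/(6401183/430282515) = 921*(1/44090) + (23356/(-1451))*(430282515/6401183) = 921/44090 + (23356*(-1/1451))*(430282515/6401183) = 921/44090 - 23356/1451*430282515/6401183 = 921/44090 - 10049678420340/9288116533 = -443081767197463707/409513057939970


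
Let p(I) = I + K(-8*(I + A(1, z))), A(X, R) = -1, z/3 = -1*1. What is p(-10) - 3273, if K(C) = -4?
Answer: -3287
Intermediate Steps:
z = -3 (z = 3*(-1*1) = 3*(-1) = -3)
p(I) = -4 + I (p(I) = I - 4 = -4 + I)
p(-10) - 3273 = (-4 - 10) - 3273 = -14 - 3273 = -3287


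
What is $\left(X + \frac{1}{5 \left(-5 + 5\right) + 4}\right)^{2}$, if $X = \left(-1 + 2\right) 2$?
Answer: $\frac{81}{16} \approx 5.0625$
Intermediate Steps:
$X = 2$ ($X = 1 \cdot 2 = 2$)
$\left(X + \frac{1}{5 \left(-5 + 5\right) + 4}\right)^{2} = \left(2 + \frac{1}{5 \left(-5 + 5\right) + 4}\right)^{2} = \left(2 + \frac{1}{5 \cdot 0 + 4}\right)^{2} = \left(2 + \frac{1}{0 + 4}\right)^{2} = \left(2 + \frac{1}{4}\right)^{2} = \left(\frac{9}{4}\right)^{2} = \frac{81}{16}$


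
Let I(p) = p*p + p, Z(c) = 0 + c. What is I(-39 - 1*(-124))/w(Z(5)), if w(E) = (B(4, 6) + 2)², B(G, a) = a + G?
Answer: 3655/72 ≈ 50.764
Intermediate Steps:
Z(c) = c
B(G, a) = G + a
I(p) = p + p² (I(p) = p² + p = p + p²)
w(E) = 144 (w(E) = ((4 + 6) + 2)² = (10 + 2)² = 12² = 144)
I(-39 - 1*(-124))/w(Z(5)) = ((-39 - 1*(-124))*(1 + (-39 - 1*(-124))))/144 = ((-39 + 124)*(1 + (-39 + 124)))*(1/144) = (85*(1 + 85))*(1/144) = (85*86)*(1/144) = 7310*(1/144) = 3655/72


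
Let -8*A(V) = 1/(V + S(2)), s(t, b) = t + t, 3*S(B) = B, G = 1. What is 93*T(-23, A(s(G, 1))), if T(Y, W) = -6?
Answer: -558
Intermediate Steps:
S(B) = B/3
s(t, b) = 2*t
A(V) = -1/(8*(⅔ + V)) (A(V) = -1/(8*(V + (⅓)*2)) = -1/(8*(V + ⅔)) = -1/(8*(⅔ + V)))
93*T(-23, A(s(G, 1))) = 93*(-6) = -558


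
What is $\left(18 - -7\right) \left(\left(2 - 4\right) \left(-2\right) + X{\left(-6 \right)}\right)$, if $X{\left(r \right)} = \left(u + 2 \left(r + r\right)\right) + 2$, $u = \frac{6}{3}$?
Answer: $-400$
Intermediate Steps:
$u = 2$ ($u = 6 \cdot \frac{1}{3} = 2$)
$X{\left(r \right)} = 4 + 4 r$ ($X{\left(r \right)} = \left(2 + 2 \left(r + r\right)\right) + 2 = \left(2 + 2 \cdot 2 r\right) + 2 = \left(2 + 4 r\right) + 2 = 4 + 4 r$)
$\left(18 - -7\right) \left(\left(2 - 4\right) \left(-2\right) + X{\left(-6 \right)}\right) = \left(18 - -7\right) \left(\left(2 - 4\right) \left(-2\right) + \left(4 + 4 \left(-6\right)\right)\right) = \left(18 + 7\right) \left(\left(-2\right) \left(-2\right) + \left(4 - 24\right)\right) = 25 \left(4 - 20\right) = 25 \left(-16\right) = -400$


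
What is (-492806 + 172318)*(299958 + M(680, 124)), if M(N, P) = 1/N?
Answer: -8171299897901/85 ≈ -9.6133e+10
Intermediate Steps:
(-492806 + 172318)*(299958 + M(680, 124)) = (-492806 + 172318)*(299958 + 1/680) = -320488*(299958 + 1/680) = -320488*203971441/680 = -8171299897901/85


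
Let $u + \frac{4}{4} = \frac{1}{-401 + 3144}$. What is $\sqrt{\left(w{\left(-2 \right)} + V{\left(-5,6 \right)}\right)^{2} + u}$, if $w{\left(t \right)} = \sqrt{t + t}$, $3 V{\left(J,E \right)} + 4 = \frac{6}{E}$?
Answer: $\frac{\sqrt{-30093453 - 30096196 i}}{2743} \approx 0.91021 - 2.1973 i$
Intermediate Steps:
$V{\left(J,E \right)} = - \frac{4}{3} + \frac{2}{E}$ ($V{\left(J,E \right)} = - \frac{4}{3} + \frac{6 \frac{1}{E}}{3} = - \frac{4}{3} + \frac{2}{E}$)
$u = - \frac{2742}{2743}$ ($u = -1 + \frac{1}{-401 + 3144} = -1 + \frac{1}{2743} = - \frac{2742}{2743} \approx -0.99964$)
$w{\left(t \right)} = \sqrt{2} \sqrt{t}$ ($w{\left(t \right)} = \sqrt{2 t} = \sqrt{2} \sqrt{t}$)
$\sqrt{\left(w{\left(-2 \right)} + V{\left(-5,6 \right)}\right)^{2} + u} = \sqrt{\left(\sqrt{2} \sqrt{-2} - \left(\frac{4}{3} - \frac{2}{6}\right)\right)^{2} - \frac{2742}{2743}} = \sqrt{\left(\sqrt{2} i \sqrt{2} + \left(- \frac{4}{3} + 2 \cdot \frac{1}{6}\right)\right)^{2} - \frac{2742}{2743}} = \sqrt{\left(2 i + \left(- \frac{4}{3} + \frac{1}{3}\right)\right)^{2} - \frac{2742}{2743}} = \sqrt{\left(2 i - 1\right)^{2} - \frac{2742}{2743}} = \sqrt{\left(-1 + 2 i\right)^{2} - \frac{2742}{2743}} = \sqrt{- \frac{2742}{2743} + \left(-1 + 2 i\right)^{2}}$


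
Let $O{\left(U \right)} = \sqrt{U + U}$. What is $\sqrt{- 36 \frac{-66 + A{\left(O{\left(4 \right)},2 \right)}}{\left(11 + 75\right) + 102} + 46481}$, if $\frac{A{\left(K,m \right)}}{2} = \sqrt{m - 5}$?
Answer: $\frac{\sqrt{102704447 - 846 i \sqrt{3}}}{47} \approx 215.62 - 0.0015382 i$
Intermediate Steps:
$O{\left(U \right)} = \sqrt{2} \sqrt{U}$ ($O{\left(U \right)} = \sqrt{2 U} = \sqrt{2} \sqrt{U}$)
$A{\left(K,m \right)} = 2 \sqrt{-5 + m}$ ($A{\left(K,m \right)} = 2 \sqrt{m - 5} = 2 \sqrt{-5 + m}$)
$\sqrt{- 36 \frac{-66 + A{\left(O{\left(4 \right)},2 \right)}}{\left(11 + 75\right) + 102} + 46481} = \sqrt{- 36 \frac{-66 + 2 \sqrt{-5 + 2}}{\left(11 + 75\right) + 102} + 46481} = \sqrt{- 36 \frac{-66 + 2 \sqrt{-3}}{86 + 102} + 46481} = \sqrt{- 36 \frac{-66 + 2 i \sqrt{3}}{188} + 46481} = \sqrt{- 36 \left(-66 + 2 i \sqrt{3}\right) \frac{1}{188} + 46481} = \sqrt{- 36 \left(- \frac{33}{94} + \frac{i \sqrt{3}}{94}\right) + 46481} = \sqrt{\left(\frac{594}{47} - \frac{18 i \sqrt{3}}{47}\right) + 46481} = \sqrt{\frac{2185201}{47} - \frac{18 i \sqrt{3}}{47}}$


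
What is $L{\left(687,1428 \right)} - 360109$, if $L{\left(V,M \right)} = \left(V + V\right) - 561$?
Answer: $-359296$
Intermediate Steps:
$L{\left(V,M \right)} = -561 + 2 V$ ($L{\left(V,M \right)} = 2 V - 561 = -561 + 2 V$)
$L{\left(687,1428 \right)} - 360109 = \left(-561 + 2 \cdot 687\right) - 360109 = \left(-561 + 1374\right) - 360109 = 813 - 360109 = -359296$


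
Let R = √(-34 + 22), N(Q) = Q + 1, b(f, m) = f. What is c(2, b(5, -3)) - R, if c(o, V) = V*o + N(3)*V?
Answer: 30 - 2*I*√3 ≈ 30.0 - 3.4641*I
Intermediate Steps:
N(Q) = 1 + Q
c(o, V) = 4*V + V*o (c(o, V) = V*o + (1 + 3)*V = V*o + 4*V = 4*V + V*o)
R = 2*I*√3 (R = √(-12) = 2*I*√3 ≈ 3.4641*I)
c(2, b(5, -3)) - R = 5*(4 + 2) - 2*I*√3 = 5*6 - 2*I*√3 = 30 - 2*I*√3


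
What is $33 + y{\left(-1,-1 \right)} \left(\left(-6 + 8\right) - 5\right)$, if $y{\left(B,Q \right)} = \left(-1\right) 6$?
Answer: $51$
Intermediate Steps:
$y{\left(B,Q \right)} = -6$
$33 + y{\left(-1,-1 \right)} \left(\left(-6 + 8\right) - 5\right) = 33 - 6 \left(\left(-6 + 8\right) - 5\right) = 33 - 6 \left(2 - 5\right) = 33 - -18 = 33 + 18 = 51$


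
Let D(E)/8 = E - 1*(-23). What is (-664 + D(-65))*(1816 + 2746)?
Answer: -4562000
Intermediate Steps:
D(E) = 184 + 8*E (D(E) = 8*(E - 1*(-23)) = 8*(E + 23) = 8*(23 + E) = 184 + 8*E)
(-664 + D(-65))*(1816 + 2746) = (-664 + (184 + 8*(-65)))*(1816 + 2746) = (-664 + (184 - 520))*4562 = (-664 - 336)*4562 = -1000*4562 = -4562000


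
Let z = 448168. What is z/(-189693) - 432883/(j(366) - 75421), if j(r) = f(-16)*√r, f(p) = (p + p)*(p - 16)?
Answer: 49556586009487/13067996160825 + 40297472*√366/482231675 ≈ 5.3909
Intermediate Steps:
f(p) = 2*p*(-16 + p) (f(p) = (2*p)*(-16 + p) = 2*p*(-16 + p))
j(r) = 1024*√r (j(r) = (2*(-16)*(-16 - 16))*√r = (2*(-16)*(-32))*√r = 1024*√r)
z/(-189693) - 432883/(j(366) - 75421) = 448168/(-189693) - 432883/(1024*√366 - 75421) = 448168*(-1/189693) - 432883/(-75421 + 1024*√366) = -64024/27099 - 432883/(-75421 + 1024*√366)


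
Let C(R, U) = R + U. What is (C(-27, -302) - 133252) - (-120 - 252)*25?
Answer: -124281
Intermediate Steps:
(C(-27, -302) - 133252) - (-120 - 252)*25 = ((-27 - 302) - 133252) - (-120 - 252)*25 = (-329 - 133252) - (-372)*25 = -133581 - 1*(-9300) = -133581 + 9300 = -124281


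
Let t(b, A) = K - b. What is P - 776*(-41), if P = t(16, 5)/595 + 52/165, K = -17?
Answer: 624712259/19635 ≈ 31816.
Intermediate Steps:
t(b, A) = -17 - b
P = 5099/19635 (P = (-17 - 1*16)/595 + 52/165 = (-17 - 16)*(1/595) + 52*(1/165) = -33*1/595 + 52/165 = -33/595 + 52/165 = 5099/19635 ≈ 0.25969)
P - 776*(-41) = 5099/19635 - 776*(-41) = 5099/19635 + 31816 = 624712259/19635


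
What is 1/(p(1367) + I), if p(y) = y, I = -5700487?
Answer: -1/5699120 ≈ -1.7547e-7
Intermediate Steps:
1/(p(1367) + I) = 1/(1367 - 5700487) = 1/(-5699120) = -1/5699120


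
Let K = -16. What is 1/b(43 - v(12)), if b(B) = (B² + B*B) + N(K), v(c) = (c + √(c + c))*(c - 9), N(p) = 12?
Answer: 271/62210 + 42*√6/31105 ≈ 0.0076637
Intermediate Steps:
v(c) = (-9 + c)*(c + √2*√c) (v(c) = (c + √(2*c))*(-9 + c) = (c + √2*√c)*(-9 + c) = (-9 + c)*(c + √2*√c))
b(B) = 12 + 2*B² (b(B) = (B² + B*B) + 12 = (B² + B²) + 12 = 2*B² + 12 = 12 + 2*B²)
1/b(43 - v(12)) = 1/(12 + 2*(43 - (12² - 9*12 + √2*12^(3/2) - 9*√2*√12))²) = 1/(12 + 2*(43 - (144 - 108 + √2*(24*√3) - 9*√2*2*√3))²) = 1/(12 + 2*(43 - (144 - 108 + 24*√6 - 18*√6))²) = 1/(12 + 2*(43 - (36 + 6*√6))²) = 1/(12 + 2*(43 + (-36 - 6*√6))²) = 1/(12 + 2*(7 - 6*√6)²)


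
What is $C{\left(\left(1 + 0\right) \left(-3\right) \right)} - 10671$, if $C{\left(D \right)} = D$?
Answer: $-10674$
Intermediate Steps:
$C{\left(\left(1 + 0\right) \left(-3\right) \right)} - 10671 = \left(1 + 0\right) \left(-3\right) - 10671 = 1 \left(-3\right) - 10671 = -3 - 10671 = -10674$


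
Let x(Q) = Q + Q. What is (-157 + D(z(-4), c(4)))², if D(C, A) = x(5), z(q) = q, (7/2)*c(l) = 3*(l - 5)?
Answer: 21609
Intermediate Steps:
x(Q) = 2*Q
c(l) = -30/7 + 6*l/7 (c(l) = 2*(3*(l - 5))/7 = 2*(3*(-5 + l))/7 = 2*(-15 + 3*l)/7 = -30/7 + 6*l/7)
D(C, A) = 10 (D(C, A) = 2*5 = 10)
(-157 + D(z(-4), c(4)))² = (-157 + 10)² = (-147)² = 21609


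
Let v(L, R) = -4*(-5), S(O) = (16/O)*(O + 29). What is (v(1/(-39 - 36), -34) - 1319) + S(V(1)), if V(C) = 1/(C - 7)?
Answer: -4067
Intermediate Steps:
V(C) = 1/(-7 + C)
S(O) = 16*(29 + O)/O (S(O) = (16/O)*(29 + O) = 16*(29 + O)/O)
v(L, R) = 20
(v(1/(-39 - 36), -34) - 1319) + S(V(1)) = (20 - 1319) + (16 + 464/(1/(-7 + 1))) = -1299 + (16 + 464/(1/(-6))) = -1299 + (16 + 464/(-⅙)) = -1299 + (16 + 464*(-6)) = -1299 + (16 - 2784) = -1299 - 2768 = -4067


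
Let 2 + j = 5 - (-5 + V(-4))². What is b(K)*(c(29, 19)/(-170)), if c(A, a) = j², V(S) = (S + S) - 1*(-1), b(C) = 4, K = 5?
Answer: -39762/85 ≈ -467.79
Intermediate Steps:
V(S) = 1 + 2*S (V(S) = 2*S + 1 = 1 + 2*S)
j = -141 (j = -2 + (5 - (-5 + (1 + 2*(-4)))²) = -2 + (5 - (-5 + (1 - 8))²) = -2 + (5 - (-5 - 7)²) = -2 + (5 - 1*(-12)²) = -2 + (5 - 1*144) = -2 + (5 - 144) = -2 - 139 = -141)
c(A, a) = 19881 (c(A, a) = (-141)² = 19881)
b(K)*(c(29, 19)/(-170)) = 4*(19881/(-170)) = 4*(19881*(-1/170)) = 4*(-19881/170) = -39762/85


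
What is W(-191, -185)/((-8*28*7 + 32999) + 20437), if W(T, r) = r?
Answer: -185/51868 ≈ -0.0035667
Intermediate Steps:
W(-191, -185)/((-8*28*7 + 32999) + 20437) = -185/((-8*28*7 + 32999) + 20437) = -185/((-224*7 + 32999) + 20437) = -185/((-1568 + 32999) + 20437) = -185/(31431 + 20437) = -185/51868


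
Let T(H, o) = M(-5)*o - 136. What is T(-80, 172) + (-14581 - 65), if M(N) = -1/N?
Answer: -73738/5 ≈ -14748.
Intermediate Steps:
T(H, o) = -136 + o/5 (T(H, o) = (-1/(-5))*o - 136 = (-1*(-1/5))*o - 136 = o/5 - 136 = -136 + o/5)
T(-80, 172) + (-14581 - 65) = (-136 + (1/5)*172) + (-14581 - 65) = (-136 + 172/5) - 14646 = -508/5 - 14646 = -73738/5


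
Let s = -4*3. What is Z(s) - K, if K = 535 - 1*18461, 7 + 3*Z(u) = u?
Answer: 53759/3 ≈ 17920.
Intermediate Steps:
s = -12
Z(u) = -7/3 + u/3
K = -17926 (K = 535 - 18461 = -17926)
Z(s) - K = (-7/3 + (1/3)*(-12)) - 1*(-17926) = (-7/3 - 4) + 17926 = -19/3 + 17926 = 53759/3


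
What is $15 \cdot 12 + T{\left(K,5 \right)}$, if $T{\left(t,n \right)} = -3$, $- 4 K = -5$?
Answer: $177$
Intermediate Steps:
$K = \frac{5}{4}$ ($K = \left(- \frac{1}{4}\right) \left(-5\right) = \frac{5}{4} \approx 1.25$)
$15 \cdot 12 + T{\left(K,5 \right)} = 15 \cdot 12 - 3 = 180 - 3 = 177$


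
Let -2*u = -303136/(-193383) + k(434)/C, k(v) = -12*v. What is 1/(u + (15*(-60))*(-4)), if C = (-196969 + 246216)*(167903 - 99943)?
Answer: 161804818890990/582370530198117293 ≈ 0.00027784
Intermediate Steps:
C = 3346826120 (C = 49247*67960 = 3346826120)
u = -126817809446707/161804818890990 (u = -(-303136/(-193383) - 12*434/3346826120)/2 = -(-303136*(-1/193383) - 5208*1/3346826120)/2 = -(303136/193383 - 651/418353265)/2 = -1/2*126817809446707/80902409445495 = -126817809446707/161804818890990 ≈ -0.78377)
1/(u + (15*(-60))*(-4)) = 1/(-126817809446707/161804818890990 + (15*(-60))*(-4)) = 1/(-126817809446707/161804818890990 - 900*(-4)) = 1/(-126817809446707/161804818890990 + 3600) = 1/(582370530198117293/161804818890990) = 161804818890990/582370530198117293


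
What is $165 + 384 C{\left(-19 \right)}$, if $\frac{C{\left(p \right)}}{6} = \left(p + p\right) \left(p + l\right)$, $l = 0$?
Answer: $1663653$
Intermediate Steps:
$C{\left(p \right)} = 12 p^{2}$ ($C{\left(p \right)} = 6 \left(p + p\right) \left(p + 0\right) = 6 \cdot 2 p p = 6 \cdot 2 p^{2} = 12 p^{2}$)
$165 + 384 C{\left(-19 \right)} = 165 + 384 \cdot 12 \left(-19\right)^{2} = 165 + 384 \cdot 12 \cdot 361 = 165 + 384 \cdot 4332 = 165 + 1663488 = 1663653$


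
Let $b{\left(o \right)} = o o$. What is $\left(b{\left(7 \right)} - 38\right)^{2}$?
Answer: $121$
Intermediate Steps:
$b{\left(o \right)} = o^{2}$
$\left(b{\left(7 \right)} - 38\right)^{2} = \left(7^{2} - 38\right)^{2} = \left(49 - 38\right)^{2} = 11^{2} = 121$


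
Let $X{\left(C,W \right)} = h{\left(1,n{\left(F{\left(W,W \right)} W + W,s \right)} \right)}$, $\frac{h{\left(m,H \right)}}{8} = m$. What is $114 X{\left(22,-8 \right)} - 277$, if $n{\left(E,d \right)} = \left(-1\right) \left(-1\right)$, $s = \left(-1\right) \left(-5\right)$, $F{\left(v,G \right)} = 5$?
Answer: $635$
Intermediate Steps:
$s = 5$
$n{\left(E,d \right)} = 1$
$h{\left(m,H \right)} = 8 m$
$X{\left(C,W \right)} = 8$ ($X{\left(C,W \right)} = 8 \cdot 1 = 8$)
$114 X{\left(22,-8 \right)} - 277 = 114 \cdot 8 - 277 = 912 - 277 = 635$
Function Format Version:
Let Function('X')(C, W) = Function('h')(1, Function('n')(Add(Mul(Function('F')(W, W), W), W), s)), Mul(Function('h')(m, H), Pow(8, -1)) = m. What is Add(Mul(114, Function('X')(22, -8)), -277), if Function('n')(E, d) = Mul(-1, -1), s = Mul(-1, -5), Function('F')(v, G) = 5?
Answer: 635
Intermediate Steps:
s = 5
Function('n')(E, d) = 1
Function('h')(m, H) = Mul(8, m)
Function('X')(C, W) = 8 (Function('X')(C, W) = Mul(8, 1) = 8)
Add(Mul(114, Function('X')(22, -8)), -277) = Add(Mul(114, 8), -277) = Add(912, -277) = 635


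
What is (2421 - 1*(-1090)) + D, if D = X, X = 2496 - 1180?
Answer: 4827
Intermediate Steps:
X = 1316
D = 1316
(2421 - 1*(-1090)) + D = (2421 - 1*(-1090)) + 1316 = (2421 + 1090) + 1316 = 3511 + 1316 = 4827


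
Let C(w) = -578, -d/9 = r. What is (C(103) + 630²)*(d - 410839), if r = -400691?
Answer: 1266399392360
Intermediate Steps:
d = 3606219 (d = -9*(-400691) = 3606219)
(C(103) + 630²)*(d - 410839) = (-578 + 630²)*(3606219 - 410839) = (-578 + 396900)*3195380 = 396322*3195380 = 1266399392360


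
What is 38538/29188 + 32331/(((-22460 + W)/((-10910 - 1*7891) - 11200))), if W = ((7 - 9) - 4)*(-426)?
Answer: 7078006894395/145239488 ≈ 48733.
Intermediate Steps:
W = 2556 (W = (-2 - 4)*(-426) = -6*(-426) = 2556)
38538/29188 + 32331/(((-22460 + W)/((-10910 - 1*7891) - 11200))) = 38538/29188 + 32331/(((-22460 + 2556)/((-10910 - 1*7891) - 11200))) = 38538*(1/29188) + 32331/((-19904/((-10910 - 7891) - 11200))) = 19269/14594 + 32331/((-19904/(-18801 - 11200))) = 19269/14594 + 32331/((-19904/(-30001))) = 19269/14594 + 32331/((-19904*(-1/30001))) = 19269/14594 + 32331/(19904/30001) = 19269/14594 + 32331*(30001/19904) = 19269/14594 + 969962331/19904 = 7078006894395/145239488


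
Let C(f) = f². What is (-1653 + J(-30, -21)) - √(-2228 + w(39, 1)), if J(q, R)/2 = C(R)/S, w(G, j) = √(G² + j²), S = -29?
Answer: -48819/29 - I*√(2228 - √1522) ≈ -1683.4 - 46.787*I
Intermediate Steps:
J(q, R) = -2*R²/29 (J(q, R) = 2*(R²/(-29)) = 2*(R²*(-1/29)) = 2*(-R²/29) = -2*R²/29)
(-1653 + J(-30, -21)) - √(-2228 + w(39, 1)) = (-1653 - 2/29*(-21)²) - √(-2228 + √(39² + 1²)) = (-1653 - 2/29*441) - √(-2228 + √(1521 + 1)) = (-1653 - 882/29) - √(-2228 + √1522) = -48819/29 - √(-2228 + √1522)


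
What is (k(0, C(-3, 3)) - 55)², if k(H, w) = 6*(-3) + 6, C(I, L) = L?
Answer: 4489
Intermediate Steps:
k(H, w) = -12 (k(H, w) = -18 + 6 = -12)
(k(0, C(-3, 3)) - 55)² = (-12 - 55)² = (-67)² = 4489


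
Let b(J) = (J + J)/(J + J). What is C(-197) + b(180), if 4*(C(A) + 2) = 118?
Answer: 57/2 ≈ 28.500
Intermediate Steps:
b(J) = 1 (b(J) = (2*J)/((2*J)) = (2*J)*(1/(2*J)) = 1)
C(A) = 55/2 (C(A) = -2 + (¼)*118 = -2 + 59/2 = 55/2)
C(-197) + b(180) = 55/2 + 1 = 57/2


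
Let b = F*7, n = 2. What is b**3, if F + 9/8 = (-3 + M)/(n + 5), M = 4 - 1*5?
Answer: -857375/512 ≈ -1674.6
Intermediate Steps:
M = -1 (M = 4 - 5 = -1)
F = -95/56 (F = -9/8 + (-3 - 1)/(2 + 5) = -9/8 - 4/7 = -95/56 ≈ -1.6964)
b = -95/8 (b = -95/56*7 = -95/8 ≈ -11.875)
b**3 = (-95/8)**3 = -857375/512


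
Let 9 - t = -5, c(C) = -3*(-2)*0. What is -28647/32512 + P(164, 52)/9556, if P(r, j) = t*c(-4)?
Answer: -28647/32512 ≈ -0.88112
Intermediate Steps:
c(C) = 0 (c(C) = 6*0 = 0)
t = 14 (t = 9 - 1*(-5) = 9 + 5 = 14)
P(r, j) = 0 (P(r, j) = 14*0 = 0)
-28647/32512 + P(164, 52)/9556 = -28647/32512 + 0/9556 = -28647*1/32512 + 0*(1/9556) = -28647/32512 + 0 = -28647/32512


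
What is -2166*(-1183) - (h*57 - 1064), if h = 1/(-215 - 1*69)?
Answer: 728017585/284 ≈ 2.5634e+6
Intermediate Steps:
h = -1/284 (h = 1/(-215 - 69) = 1/(-284) = -1/284 ≈ -0.0035211)
-2166*(-1183) - (h*57 - 1064) = -2166*(-1183) - (-1/284*57 - 1064) = 2562378 - (-57/284 - 1064) = 2562378 - 1*(-302233/284) = 2562378 + 302233/284 = 728017585/284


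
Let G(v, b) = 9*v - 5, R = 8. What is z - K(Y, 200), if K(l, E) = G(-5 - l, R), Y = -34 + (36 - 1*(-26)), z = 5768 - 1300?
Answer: 4770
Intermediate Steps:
z = 4468
G(v, b) = -5 + 9*v
Y = 28 (Y = -34 + (36 + 26) = -34 + 62 = 28)
K(l, E) = -50 - 9*l (K(l, E) = -5 + 9*(-5 - l) = -5 + (-45 - 9*l) = -50 - 9*l)
z - K(Y, 200) = 4468 - (-50 - 9*28) = 4468 - (-50 - 252) = 4468 - 1*(-302) = 4468 + 302 = 4770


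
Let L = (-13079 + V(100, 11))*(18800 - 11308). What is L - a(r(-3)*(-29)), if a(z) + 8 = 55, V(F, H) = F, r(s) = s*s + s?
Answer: -97238715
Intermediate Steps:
r(s) = s + s² (r(s) = s² + s = s + s²)
a(z) = 47 (a(z) = -8 + 55 = 47)
L = -97238668 (L = (-13079 + 100)*(18800 - 11308) = -12979*7492 = -97238668)
L - a(r(-3)*(-29)) = -97238668 - 1*47 = -97238668 - 47 = -97238715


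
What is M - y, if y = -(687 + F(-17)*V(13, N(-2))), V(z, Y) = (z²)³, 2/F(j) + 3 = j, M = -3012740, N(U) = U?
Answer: -34947339/10 ≈ -3.4947e+6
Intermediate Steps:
F(j) = 2/(-3 + j)
V(z, Y) = z⁶
y = 4819939/10 (y = -(687 + (2/(-3 - 17))*13⁶) = -(687 + (2/(-20))*4826809) = -(687 + (2*(-1/20))*4826809) = -(687 - ⅒*4826809) = -(687 - 4826809/10) = -1*(-4819939/10) = 4819939/10 ≈ 4.8199e+5)
M - y = -3012740 - 1*4819939/10 = -3012740 - 4819939/10 = -34947339/10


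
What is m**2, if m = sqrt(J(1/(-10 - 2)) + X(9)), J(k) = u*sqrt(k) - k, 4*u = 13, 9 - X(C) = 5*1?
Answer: 49/12 + 13*I*sqrt(3)/24 ≈ 4.0833 + 0.93819*I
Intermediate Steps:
X(C) = 4 (X(C) = 9 - 5 = 4)
u = 13/4 (u = (1/4)*13 = 13/4 ≈ 3.2500)
J(k) = -k + 13*sqrt(k)/4 (J(k) = 13*sqrt(k)/4 - k = -k + 13*sqrt(k)/4)
m = sqrt(49/12 + 13*I*sqrt(3)/24) (m = sqrt((-1/(-10 - 2) + 13*sqrt(1/(-10 - 2))/4) + 4) = sqrt((-1/(-12) + 13*sqrt(1/(-12))/4) + 4) = sqrt((-1*(-1/12) + 13*sqrt(-1/12)/4) + 4) = sqrt((1/12 + 13*(I*sqrt(3)/6)/4) + 4) = sqrt((1/12 + 13*I*sqrt(3)/24) + 4) = sqrt(49/12 + 13*I*sqrt(3)/24) ≈ 2.0338 + 0.23065*I)
m**2 = (sqrt(588 + 78*I*sqrt(3))/12)**2 = 49/12 + 13*I*sqrt(3)/24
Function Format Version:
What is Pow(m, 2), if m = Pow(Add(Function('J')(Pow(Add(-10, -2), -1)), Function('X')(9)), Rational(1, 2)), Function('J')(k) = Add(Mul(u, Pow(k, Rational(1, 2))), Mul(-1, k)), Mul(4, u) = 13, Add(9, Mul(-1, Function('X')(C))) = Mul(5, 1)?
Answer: Add(Rational(49, 12), Mul(Rational(13, 24), I, Pow(3, Rational(1, 2)))) ≈ Add(4.0833, Mul(0.93819, I))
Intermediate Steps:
Function('X')(C) = 4 (Function('X')(C) = Add(9, Mul(-1, Mul(5, 1))) = Add(9, Mul(-1, 5)) = Add(9, -5) = 4)
u = Rational(13, 4) (u = Mul(Rational(1, 4), 13) = Rational(13, 4) ≈ 3.2500)
Function('J')(k) = Add(Mul(-1, k), Mul(Rational(13, 4), Pow(k, Rational(1, 2)))) (Function('J')(k) = Add(Mul(Rational(13, 4), Pow(k, Rational(1, 2))), Mul(-1, k)) = Add(Mul(-1, k), Mul(Rational(13, 4), Pow(k, Rational(1, 2)))))
m = Pow(Add(Rational(49, 12), Mul(Rational(13, 24), I, Pow(3, Rational(1, 2)))), Rational(1, 2)) (m = Pow(Add(Add(Mul(-1, Pow(Add(-10, -2), -1)), Mul(Rational(13, 4), Pow(Pow(Add(-10, -2), -1), Rational(1, 2)))), 4), Rational(1, 2)) = Pow(Add(Add(Mul(-1, Pow(-12, -1)), Mul(Rational(13, 4), Pow(Pow(-12, -1), Rational(1, 2)))), 4), Rational(1, 2)) = Pow(Add(Add(Mul(-1, Rational(-1, 12)), Mul(Rational(13, 4), Pow(Rational(-1, 12), Rational(1, 2)))), 4), Rational(1, 2)) = Pow(Add(Add(Rational(1, 12), Mul(Rational(13, 4), Mul(Rational(1, 6), I, Pow(3, Rational(1, 2))))), 4), Rational(1, 2)) = Pow(Add(Add(Rational(1, 12), Mul(Rational(13, 24), I, Pow(3, Rational(1, 2)))), 4), Rational(1, 2)) = Pow(Add(Rational(49, 12), Mul(Rational(13, 24), I, Pow(3, Rational(1, 2)))), Rational(1, 2)) ≈ Add(2.0338, Mul(0.23065, I)))
Pow(m, 2) = Pow(Mul(Rational(1, 12), Pow(Add(588, Mul(78, I, Pow(3, Rational(1, 2)))), Rational(1, 2))), 2) = Add(Rational(49, 12), Mul(Rational(13, 24), I, Pow(3, Rational(1, 2))))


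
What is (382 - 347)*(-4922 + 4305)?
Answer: -21595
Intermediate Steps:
(382 - 347)*(-4922 + 4305) = 35*(-617) = -21595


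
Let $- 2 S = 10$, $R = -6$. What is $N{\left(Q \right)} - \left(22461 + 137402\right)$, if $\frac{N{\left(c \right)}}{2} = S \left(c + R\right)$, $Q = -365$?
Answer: $-156153$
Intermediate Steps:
$S = -5$ ($S = \left(- \frac{1}{2}\right) 10 = -5$)
$N{\left(c \right)} = 60 - 10 c$ ($N{\left(c \right)} = 2 \left(- 5 \left(c - 6\right)\right) = 2 \left(- 5 \left(-6 + c\right)\right) = 2 \left(30 - 5 c\right) = 60 - 10 c$)
$N{\left(Q \right)} - \left(22461 + 137402\right) = \left(60 - -3650\right) - \left(22461 + 137402\right) = \left(60 + 3650\right) - 159863 = 3710 - 159863 = -156153$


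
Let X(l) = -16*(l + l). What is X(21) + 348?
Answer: -324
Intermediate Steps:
X(l) = -32*l
X(21) + 348 = -32*21 + 348 = -672 + 348 = -324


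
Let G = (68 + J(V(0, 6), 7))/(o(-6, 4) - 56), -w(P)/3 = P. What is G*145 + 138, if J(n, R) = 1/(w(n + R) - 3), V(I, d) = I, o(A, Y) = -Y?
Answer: -7555/288 ≈ -26.233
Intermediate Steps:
w(P) = -3*P
J(n, R) = 1/(-3 - 3*R - 3*n) (J(n, R) = 1/(-3*(n + R) - 3) = 1/(-3*(R + n) - 3) = 1/((-3*R - 3*n) - 3) = 1/(-3 - 3*R - 3*n))
G = -1631/1440 (G = (68 - 1/(3 + 3*7 + 3*0))/(-1*4 - 56) = (68 - 1/(3 + 21 + 0))/(-4 - 56) = (68 - 1/24)/(-60) = (68 - 1*1/24)*(-1/60) = (68 - 1/24)*(-1/60) = (1631/24)*(-1/60) = -1631/1440 ≈ -1.1326)
G*145 + 138 = -1631/1440*145 + 138 = -47299/288 + 138 = -7555/288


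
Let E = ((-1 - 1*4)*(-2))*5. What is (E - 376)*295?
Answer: -96170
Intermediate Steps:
E = 50 (E = ((-1 - 4)*(-2))*5 = -5*(-2)*5 = 10*5 = 50)
(E - 376)*295 = (50 - 376)*295 = -326*295 = -96170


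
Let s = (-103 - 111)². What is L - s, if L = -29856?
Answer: -75652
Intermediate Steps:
s = 45796 (s = (-214)² = 45796)
L - s = -29856 - 1*45796 = -29856 - 45796 = -75652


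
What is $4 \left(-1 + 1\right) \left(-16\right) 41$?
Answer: $0$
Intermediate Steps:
$4 \left(-1 + 1\right) \left(-16\right) 41 = 4 \cdot 0 \left(-16\right) 41 = 0 \left(-16\right) 41 = 0 \cdot 41 = 0$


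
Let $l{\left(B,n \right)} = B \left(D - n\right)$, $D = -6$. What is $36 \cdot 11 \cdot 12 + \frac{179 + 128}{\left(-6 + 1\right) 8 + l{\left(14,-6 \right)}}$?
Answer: $\frac{189773}{40} \approx 4744.3$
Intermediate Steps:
$l{\left(B,n \right)} = B \left(-6 - n\right)$
$36 \cdot 11 \cdot 12 + \frac{179 + 128}{\left(-6 + 1\right) 8 + l{\left(14,-6 \right)}} = 36 \cdot 11 \cdot 12 + \frac{179 + 128}{\left(-6 + 1\right) 8 - 14 \left(6 - 6\right)} = 36 \cdot 132 + \frac{307}{\left(-5\right) 8 - 14 \cdot 0} = 4752 + \frac{307}{-40 + 0} = 4752 + \frac{307}{-40} = 4752 + 307 \left(- \frac{1}{40}\right) = 4752 - \frac{307}{40} = \frac{189773}{40}$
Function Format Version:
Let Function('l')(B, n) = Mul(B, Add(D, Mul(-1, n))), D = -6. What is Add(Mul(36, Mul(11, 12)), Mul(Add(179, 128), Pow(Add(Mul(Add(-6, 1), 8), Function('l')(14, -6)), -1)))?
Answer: Rational(189773, 40) ≈ 4744.3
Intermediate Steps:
Function('l')(B, n) = Mul(B, Add(-6, Mul(-1, n)))
Add(Mul(36, Mul(11, 12)), Mul(Add(179, 128), Pow(Add(Mul(Add(-6, 1), 8), Function('l')(14, -6)), -1))) = Add(Mul(36, Mul(11, 12)), Mul(Add(179, 128), Pow(Add(Mul(Add(-6, 1), 8), Mul(-1, 14, Add(6, -6))), -1))) = Add(Mul(36, 132), Mul(307, Pow(Add(Mul(-5, 8), Mul(-1, 14, 0)), -1))) = Add(4752, Mul(307, Pow(Add(-40, 0), -1))) = Add(4752, Mul(307, Pow(-40, -1))) = Add(4752, Mul(307, Rational(-1, 40))) = Add(4752, Rational(-307, 40)) = Rational(189773, 40)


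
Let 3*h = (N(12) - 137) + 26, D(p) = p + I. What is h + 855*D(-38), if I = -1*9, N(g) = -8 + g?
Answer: -120662/3 ≈ -40221.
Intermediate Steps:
I = -9
D(p) = -9 + p (D(p) = p - 9 = -9 + p)
h = -107/3 (h = (((-8 + 12) - 137) + 26)/3 = ((4 - 137) + 26)/3 = (-133 + 26)/3 = (⅓)*(-107) = -107/3 ≈ -35.667)
h + 855*D(-38) = -107/3 + 855*(-9 - 38) = -107/3 + 855*(-47) = -107/3 - 40185 = -120662/3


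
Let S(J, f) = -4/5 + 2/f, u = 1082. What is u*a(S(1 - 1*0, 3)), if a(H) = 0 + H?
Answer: -2164/15 ≈ -144.27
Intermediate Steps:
S(J, f) = -⅘ + 2/f (S(J, f) = -4*⅕ + 2/f = -⅘ + 2/f)
a(H) = H
u*a(S(1 - 1*0, 3)) = 1082*(-⅘ + 2/3) = 1082*(-⅘ + 2*(⅓)) = 1082*(-⅘ + ⅔) = 1082*(-2/15) = -2164/15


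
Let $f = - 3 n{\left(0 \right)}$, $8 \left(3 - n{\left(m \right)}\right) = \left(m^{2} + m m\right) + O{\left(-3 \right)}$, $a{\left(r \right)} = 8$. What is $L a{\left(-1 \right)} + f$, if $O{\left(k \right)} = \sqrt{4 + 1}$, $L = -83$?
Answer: $-673 + \frac{3 \sqrt{5}}{8} \approx -672.16$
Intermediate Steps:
$O{\left(k \right)} = \sqrt{5}$
$n{\left(m \right)} = 3 - \frac{m^{2}}{4} - \frac{\sqrt{5}}{8}$ ($n{\left(m \right)} = 3 - \frac{\left(m^{2} + m m\right) + \sqrt{5}}{8} = 3 - \frac{\left(m^{2} + m^{2}\right) + \sqrt{5}}{8} = 3 - \frac{2 m^{2} + \sqrt{5}}{8} = 3 - \frac{\sqrt{5} + 2 m^{2}}{8} = 3 - \left(\frac{m^{2}}{4} + \frac{\sqrt{5}}{8}\right) = 3 - \frac{m^{2}}{4} - \frac{\sqrt{5}}{8}$)
$f = -9 + \frac{3 \sqrt{5}}{8}$ ($f = - 3 \left(3 - \frac{0^{2}}{4} - \frac{\sqrt{5}}{8}\right) = - 3 \left(3 - 0 - \frac{\sqrt{5}}{8}\right) = - 3 \left(3 + 0 - \frac{\sqrt{5}}{8}\right) = - 3 \left(3 - \frac{\sqrt{5}}{8}\right) = -9 + \frac{3 \sqrt{5}}{8} \approx -8.1615$)
$L a{\left(-1 \right)} + f = \left(-83\right) 8 - \left(9 - \frac{3 \sqrt{5}}{8}\right) = -664 - \left(9 - \frac{3 \sqrt{5}}{8}\right) = -673 + \frac{3 \sqrt{5}}{8}$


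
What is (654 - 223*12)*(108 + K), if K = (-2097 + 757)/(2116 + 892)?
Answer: -81770691/376 ≈ -2.1748e+5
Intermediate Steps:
K = -335/752 (K = -1340/3008 = -1340*1/3008 = -335/752 ≈ -0.44548)
(654 - 223*12)*(108 + K) = (654 - 223*12)*(108 - 335/752) = (654 - 2676)*(80881/752) = -2022*80881/752 = -81770691/376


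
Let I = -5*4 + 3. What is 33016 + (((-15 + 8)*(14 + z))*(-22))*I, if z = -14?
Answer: 33016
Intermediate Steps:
I = -17 (I = -20 + 3 = -17)
33016 + (((-15 + 8)*(14 + z))*(-22))*I = 33016 + (((-15 + 8)*(14 - 14))*(-22))*(-17) = 33016 + (-7*0*(-22))*(-17) = 33016 + (0*(-22))*(-17) = 33016 + 0*(-17) = 33016 + 0 = 33016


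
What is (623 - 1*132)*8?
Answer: 3928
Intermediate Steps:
(623 - 1*132)*8 = (623 - 132)*8 = 491*8 = 3928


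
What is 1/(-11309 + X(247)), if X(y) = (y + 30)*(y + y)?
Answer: 1/125529 ≈ 7.9663e-6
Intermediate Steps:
X(y) = 2*y*(30 + y) (X(y) = (30 + y)*(2*y) = 2*y*(30 + y))
1/(-11309 + X(247)) = 1/(-11309 + 2*247*(30 + 247)) = 1/(-11309 + 2*247*277) = 1/(-11309 + 136838) = 1/125529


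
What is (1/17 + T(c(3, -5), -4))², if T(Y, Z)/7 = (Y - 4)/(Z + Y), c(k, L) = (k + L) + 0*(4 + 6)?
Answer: 14400/289 ≈ 49.827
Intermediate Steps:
c(k, L) = L + k (c(k, L) = (L + k) + 0*10 = (L + k) + 0 = L + k)
T(Y, Z) = 7*(-4 + Y)/(Y + Z) (T(Y, Z) = 7*((Y - 4)/(Z + Y)) = 7*((-4 + Y)/(Y + Z)) = 7*(-4 + Y)/(Y + Z))
(1/17 + T(c(3, -5), -4))² = (1/17 + 7*(-4 + (-5 + 3))/((-5 + 3) - 4))² = (1*(1/17) + 7*(-4 - 2)/(-2 - 4))² = (1/17 + 7*(-6)/(-6))² = (1/17 + 7*(-⅙)*(-6))² = (1/17 + 7)² = (120/17)² = 14400/289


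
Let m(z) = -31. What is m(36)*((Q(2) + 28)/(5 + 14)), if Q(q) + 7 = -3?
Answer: -558/19 ≈ -29.368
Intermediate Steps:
Q(q) = -10 (Q(q) = -7 - 3 = -10)
m(36)*((Q(2) + 28)/(5 + 14)) = -31*(-10 + 28)/(5 + 14) = -558/19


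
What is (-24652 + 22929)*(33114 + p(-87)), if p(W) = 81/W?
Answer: -1654560717/29 ≈ -5.7054e+7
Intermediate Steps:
(-24652 + 22929)*(33114 + p(-87)) = (-24652 + 22929)*(33114 + 81/(-87)) = -1723*(33114 + 81*(-1/87)) = -1723*(33114 - 27/29) = -1723*960279/29 = -1654560717/29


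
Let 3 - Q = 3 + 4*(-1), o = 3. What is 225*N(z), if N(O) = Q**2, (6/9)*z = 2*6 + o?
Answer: 3600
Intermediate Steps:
z = 45/2 (z = 3*(2*6 + 3)/2 = 3*(12 + 3)/2 = (3/2)*15 = 45/2 ≈ 22.500)
Q = 4 (Q = 3 - (3 + 4*(-1)) = 3 - (3 - 4) = 3 - 1*(-1) = 3 + 1 = 4)
N(O) = 16 (N(O) = 4**2 = 16)
225*N(z) = 225*16 = 3600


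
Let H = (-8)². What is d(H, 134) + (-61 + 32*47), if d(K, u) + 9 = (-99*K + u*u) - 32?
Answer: 13022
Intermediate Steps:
H = 64
d(K, u) = -41 + u² - 99*K (d(K, u) = -9 + ((-99*K + u*u) - 32) = -9 + ((-99*K + u²) - 32) = -9 + ((u² - 99*K) - 32) = -9 + (-32 + u² - 99*K) = -41 + u² - 99*K)
d(H, 134) + (-61 + 32*47) = (-41 + 134² - 99*64) + (-61 + 32*47) = (-41 + 17956 - 6336) + (-61 + 1504) = 11579 + 1443 = 13022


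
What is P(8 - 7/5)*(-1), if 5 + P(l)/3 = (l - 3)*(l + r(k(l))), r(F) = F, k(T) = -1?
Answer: -1137/25 ≈ -45.480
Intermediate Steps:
P(l) = -15 + 3*(-1 + l)*(-3 + l) (P(l) = -15 + 3*((l - 3)*(l - 1)) = -15 + 3*((-3 + l)*(-1 + l)) = -15 + 3*((-1 + l)*(-3 + l)) = -15 + 3*(-1 + l)*(-3 + l))
P(8 - 7/5)*(-1) = (-6 - 12*(8 - 7/5) + 3*(8 - 7/5)²)*(-1) = (-6 - 12*33/5 + 3*(33/5)²)*(-1) = (-6 - 396/5 + 3*(1089/25))*(-1) = (-6 - 396/5 + 3267/25)*(-1) = (1137/25)*(-1) = -1137/25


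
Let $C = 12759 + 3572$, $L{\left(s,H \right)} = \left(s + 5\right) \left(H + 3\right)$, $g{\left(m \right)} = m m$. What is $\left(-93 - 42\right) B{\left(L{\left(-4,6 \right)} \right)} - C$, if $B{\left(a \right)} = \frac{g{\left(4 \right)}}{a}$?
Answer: $-16571$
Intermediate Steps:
$g{\left(m \right)} = m^{2}$
$L{\left(s,H \right)} = \left(3 + H\right) \left(5 + s\right)$ ($L{\left(s,H \right)} = \left(5 + s\right) \left(3 + H\right) = \left(3 + H\right) \left(5 + s\right)$)
$B{\left(a \right)} = \frac{16}{a}$ ($B{\left(a \right)} = \frac{4^{2}}{a} = \frac{16}{a}$)
$C = 16331$
$\left(-93 - 42\right) B{\left(L{\left(-4,6 \right)} \right)} - C = \left(-93 - 42\right) \frac{16}{15 + 3 \left(-4\right) + 5 \cdot 6 + 6 \left(-4\right)} - 16331 = - 135 \frac{16}{15 - 12 + 30 - 24} - 16331 = - 135 \cdot \frac{16}{9} - 16331 = - 135 \cdot 16 \cdot \frac{1}{9} - 16331 = \left(-135\right) \frac{16}{9} - 16331 = -240 - 16331 = -16571$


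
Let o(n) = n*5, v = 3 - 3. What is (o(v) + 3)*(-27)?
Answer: -81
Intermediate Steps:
v = 0
o(n) = 5*n
(o(v) + 3)*(-27) = (5*0 + 3)*(-27) = (0 + 3)*(-27) = 3*(-27) = -81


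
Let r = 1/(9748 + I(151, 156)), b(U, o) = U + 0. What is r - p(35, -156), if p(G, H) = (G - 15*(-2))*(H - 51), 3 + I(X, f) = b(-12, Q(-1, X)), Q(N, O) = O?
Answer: 130957516/9733 ≈ 13455.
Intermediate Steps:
b(U, o) = U
I(X, f) = -15 (I(X, f) = -3 - 12 = -15)
p(G, H) = (-51 + H)*(30 + G) (p(G, H) = (G + 30)*(-51 + H) = (30 + G)*(-51 + H) = (-51 + H)*(30 + G))
r = 1/9733 (r = 1/(9748 - 15) = 1/9733 ≈ 0.00010274)
r - p(35, -156) = 1/9733 - (-1530 - 51*35 + 30*(-156) + 35*(-156)) = 1/9733 - (-1530 - 1785 - 4680 - 5460) = 1/9733 - 1*(-13455) = 1/9733 + 13455 = 130957516/9733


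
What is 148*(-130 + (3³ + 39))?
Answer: -9472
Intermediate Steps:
148*(-130 + (3³ + 39)) = 148*(-130 + (27 + 39)) = 148*(-130 + 66) = 148*(-64) = -9472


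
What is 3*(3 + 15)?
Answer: 54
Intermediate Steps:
3*(3 + 15) = 3*18 = 54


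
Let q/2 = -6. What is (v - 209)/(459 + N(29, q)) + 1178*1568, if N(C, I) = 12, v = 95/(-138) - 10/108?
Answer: 540261165790/292491 ≈ 1.8471e+6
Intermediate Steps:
q = -12 (q = 2*(-6) = -12)
v = -485/621 (v = 95*(-1/138) - 10*1/108 = -95/138 - 5/54 = -485/621 ≈ -0.78100)
(v - 209)/(459 + N(29, q)) + 1178*1568 = (-485/621 - 209)/(459 + 12) + 1178*1568 = -130274/621/471 + 1847104 = -130274/621*1/471 + 1847104 = -130274/292491 + 1847104 = 540261165790/292491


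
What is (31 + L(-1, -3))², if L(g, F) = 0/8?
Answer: 961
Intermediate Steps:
L(g, F) = 0 (L(g, F) = 0*(⅛) = 0)
(31 + L(-1, -3))² = (31 + 0)² = 31² = 961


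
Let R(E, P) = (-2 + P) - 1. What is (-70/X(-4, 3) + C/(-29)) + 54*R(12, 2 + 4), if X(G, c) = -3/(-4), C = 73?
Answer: 5755/87 ≈ 66.149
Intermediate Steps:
R(E, P) = -3 + P
X(G, c) = 3/4 (X(G, c) = -3*(-1/4) = 3/4)
(-70/X(-4, 3) + C/(-29)) + 54*R(12, 2 + 4) = (-70/3/4 + 73/(-29)) + 54*(-3 + (2 + 4)) = (-70*4/3 + 73*(-1/29)) + 54*(-3 + 6) = (-280/3 - 73/29) + 54*3 = -8339/87 + 162 = 5755/87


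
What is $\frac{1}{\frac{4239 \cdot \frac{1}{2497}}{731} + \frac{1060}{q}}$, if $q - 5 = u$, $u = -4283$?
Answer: $- \frac{3904331673}{958345489} \approx -4.074$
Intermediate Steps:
$q = -4278$ ($q = 5 - 4283 = -4278$)
$\frac{1}{\frac{4239 \cdot \frac{1}{2497}}{731} + \frac{1060}{q}} = \frac{1}{\frac{4239 \cdot \frac{1}{2497}}{731} + \frac{1060}{-4278}} = \frac{1}{4239 \cdot \frac{1}{2497} \cdot \frac{1}{731} + 1060 \left(- \frac{1}{4278}\right)} = \frac{1}{\frac{4239}{2497} \cdot \frac{1}{731} - \frac{530}{2139}} = \frac{1}{\frac{4239}{1825307} - \frac{530}{2139}} = \frac{1}{- \frac{958345489}{3904331673}} = - \frac{3904331673}{958345489}$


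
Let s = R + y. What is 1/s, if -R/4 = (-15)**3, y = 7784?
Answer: 1/21284 ≈ 4.6984e-5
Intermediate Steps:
R = 13500 (R = -4*(-15)**3 = -4*(-3375) = 13500)
s = 21284 (s = 13500 + 7784 = 21284)
1/s = 1/21284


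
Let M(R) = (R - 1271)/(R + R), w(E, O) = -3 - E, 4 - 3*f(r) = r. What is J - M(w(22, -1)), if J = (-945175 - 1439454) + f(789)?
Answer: -178868744/75 ≈ -2.3849e+6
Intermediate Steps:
f(r) = 4/3 - r/3
M(R) = (-1271 + R)/(2*R) (M(R) = (-1271 + R)/((2*R)) = (-1271 + R)*(1/(2*R)) = (-1271 + R)/(2*R))
J = -7154672/3 (J = (-945175 - 1439454) + (4/3 - ⅓*789) = -2384629 + (4/3 - 263) = -2384629 - 785/3 = -7154672/3 ≈ -2.3849e+6)
J - M(w(22, -1)) = -7154672/3 - (-1271 + (-3 - 1*22))/(2*(-3 - 1*22)) = -7154672/3 - (-1271 + (-3 - 22))/(2*(-3 - 22)) = -7154672/3 - (-1271 - 25)/(2*(-25)) = -7154672/3 - (-1)*(-1296)/(2*25) = -7154672/3 - 1*648/25 = -7154672/3 - 648/25 = -178868744/75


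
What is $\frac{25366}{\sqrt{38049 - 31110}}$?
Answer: $\frac{25366 \sqrt{771}}{2313} \approx 304.51$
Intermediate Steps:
$\frac{25366}{\sqrt{38049 - 31110}} = \frac{25366}{\sqrt{6939}} = \frac{25366}{3 \sqrt{771}} = 25366 \frac{\sqrt{771}}{2313} = \frac{25366 \sqrt{771}}{2313}$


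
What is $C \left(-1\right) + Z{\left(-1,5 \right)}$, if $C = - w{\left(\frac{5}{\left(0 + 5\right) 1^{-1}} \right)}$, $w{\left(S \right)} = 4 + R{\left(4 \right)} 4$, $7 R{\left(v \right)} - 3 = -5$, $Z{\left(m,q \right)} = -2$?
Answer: $\frac{6}{7} \approx 0.85714$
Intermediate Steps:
$R{\left(v \right)} = - \frac{2}{7}$ ($R{\left(v \right)} = \frac{3}{7} + \frac{1}{7} \left(-5\right) = \frac{3}{7} - \frac{5}{7} = - \frac{2}{7}$)
$w{\left(S \right)} = \frac{20}{7}$ ($w{\left(S \right)} = 4 - \frac{8}{7} = \frac{20}{7}$)
$C = - \frac{20}{7}$ ($C = \left(-1\right) \frac{20}{7} = - \frac{20}{7} \approx -2.8571$)
$C \left(-1\right) + Z{\left(-1,5 \right)} = \left(- \frac{20}{7}\right) \left(-1\right) - 2 = \frac{20}{7} - 2 = \frac{6}{7}$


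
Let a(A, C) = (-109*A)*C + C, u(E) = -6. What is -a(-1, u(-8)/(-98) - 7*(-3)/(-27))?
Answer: 34760/441 ≈ 78.821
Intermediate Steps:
a(A, C) = C - 109*A*C (a(A, C) = -109*A*C + C = C - 109*A*C)
-a(-1, u(-8)/(-98) - 7*(-3)/(-27)) = -(-6/(-98) - 7*(-3)/(-27))*(1 - 109*(-1)) = -(-6*(-1/98) + 21*(-1/27))*(1 + 109) = -(3/49 - 7/9)*110 = -(-316)*110/441 = -1*(-34760/441) = 34760/441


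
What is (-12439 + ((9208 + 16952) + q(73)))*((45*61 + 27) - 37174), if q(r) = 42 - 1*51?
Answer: -471720224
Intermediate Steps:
q(r) = -9 (q(r) = 42 - 51 = -9)
(-12439 + ((9208 + 16952) + q(73)))*((45*61 + 27) - 37174) = (-12439 + ((9208 + 16952) - 9))*((45*61 + 27) - 37174) = (-12439 + (26160 - 9))*((2745 + 27) - 37174) = (-12439 + 26151)*(2772 - 37174) = 13712*(-34402) = -471720224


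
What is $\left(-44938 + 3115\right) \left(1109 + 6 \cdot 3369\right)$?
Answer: $-891791829$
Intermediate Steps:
$\left(-44938 + 3115\right) \left(1109 + 6 \cdot 3369\right) = - 41823 \left(1109 + 20214\right) = \left(-41823\right) 21323 = -891791829$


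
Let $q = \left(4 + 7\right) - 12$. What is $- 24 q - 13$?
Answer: $11$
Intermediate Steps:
$q = -1$ ($q = 11 - 12 = -1$)
$- 24 q - 13 = \left(-24\right) \left(-1\right) - 13 = 24 - 13 = 11$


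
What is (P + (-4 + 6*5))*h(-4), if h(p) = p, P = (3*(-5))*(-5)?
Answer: -404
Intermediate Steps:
P = 75 (P = -15*(-5) = 75)
(P + (-4 + 6*5))*h(-4) = (75 + (-4 + 6*5))*(-4) = (75 + (-4 + 30))*(-4) = (75 + 26)*(-4) = 101*(-4) = -404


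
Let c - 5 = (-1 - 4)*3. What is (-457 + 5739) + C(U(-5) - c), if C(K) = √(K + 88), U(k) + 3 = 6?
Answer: 5282 + √101 ≈ 5292.0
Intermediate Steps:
U(k) = 3 (U(k) = -3 + 6 = 3)
c = -10 (c = 5 + (-1 - 4)*3 = 5 - 5*3 = 5 - 15 = -10)
C(K) = √(88 + K)
(-457 + 5739) + C(U(-5) - c) = (-457 + 5739) + √(88 + (3 - 1*(-10))) = 5282 + √(88 + (3 + 10)) = 5282 + √(88 + 13) = 5282 + √101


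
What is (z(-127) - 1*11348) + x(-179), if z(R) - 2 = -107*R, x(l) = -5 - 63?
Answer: 2175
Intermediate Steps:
x(l) = -68
z(R) = 2 - 107*R
(z(-127) - 1*11348) + x(-179) = ((2 - 107*(-127)) - 1*11348) - 68 = ((2 + 13589) - 11348) - 68 = (13591 - 11348) - 68 = 2243 - 68 = 2175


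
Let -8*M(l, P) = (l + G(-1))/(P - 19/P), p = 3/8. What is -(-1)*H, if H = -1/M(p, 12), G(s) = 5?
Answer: 2000/129 ≈ 15.504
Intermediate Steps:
p = 3/8 (p = 3*(⅛) = 3/8 ≈ 0.37500)
M(l, P) = -(5 + l)/(8*(P - 19/P)) (M(l, P) = -(l + 5)/(8*(P - 19/P)) = -(5 + l)/(8*(P - 19/P)))
H = 2000/129 (H = -1/((-1*12*(5 + 3/8)/(-152 + 8*12²))) = -1/((-1*12*43/8/(-152 + 8*144))) = -1/((-1*12*43/8/(-152 + 1152))) = -1/((-1*12*43/8/1000)) = -1/((-1*12*1/1000*43/8)) = -1/(-129/2000) = -1*(-2000/129) = 2000/129 ≈ 15.504)
-(-1)*H = -(-1)*2000/129 = -1*(-2000/129) = 2000/129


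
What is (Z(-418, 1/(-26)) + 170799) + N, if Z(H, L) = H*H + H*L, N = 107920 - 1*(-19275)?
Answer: 6145543/13 ≈ 4.7273e+5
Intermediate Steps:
N = 127195 (N = 107920 + 19275 = 127195)
Z(H, L) = H² + H*L
(Z(-418, 1/(-26)) + 170799) + N = (-418*(-418 + 1/(-26)) + 170799) + 127195 = (-418*(-418 - 1/26) + 170799) + 127195 = (-418*(-10869/26) + 170799) + 127195 = (2271621/13 + 170799) + 127195 = 4492008/13 + 127195 = 6145543/13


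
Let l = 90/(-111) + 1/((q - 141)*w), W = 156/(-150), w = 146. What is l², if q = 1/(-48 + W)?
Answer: 143378829754068841/218069004452345281 ≈ 0.65749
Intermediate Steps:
W = -26/25 (W = 156*(-1/150) = -26/25 ≈ -1.0400)
q = -25/1226 (q = 1/(-48 - 26/25) = 1/(-1226/25) = -25/1226 ≈ -0.020392)
l = -378653971/466978591 (l = 90/(-111) + 1/(-25/1226 - 141*146) = 90*(-1/111) + (1/146)/(-172891/1226) = -30/37 - 1226/172891*1/146 = -30/37 - 613/12621043 = -378653971/466978591 ≈ -0.81086)
l² = (-378653971/466978591)² = 143378829754068841/218069004452345281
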